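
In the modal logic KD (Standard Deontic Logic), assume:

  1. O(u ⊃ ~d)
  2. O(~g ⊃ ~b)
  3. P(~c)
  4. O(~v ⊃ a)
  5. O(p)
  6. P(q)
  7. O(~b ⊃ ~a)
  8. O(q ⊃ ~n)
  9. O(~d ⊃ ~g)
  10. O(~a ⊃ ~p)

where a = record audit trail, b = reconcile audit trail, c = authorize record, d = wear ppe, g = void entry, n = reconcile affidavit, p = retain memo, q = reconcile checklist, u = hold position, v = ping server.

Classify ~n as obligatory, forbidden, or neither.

Neither

Premise 8 is O(q ⊃ ~n), but O(q) is not derivable from the premises (the permission P(q) asserts only ~O(~q), not O(q)), so it does not yield O(~n).
No premise or chain of K-axiom applications forces O(~n), and none forces O(n). So ~n is neither obligatory nor forbidden under these norms.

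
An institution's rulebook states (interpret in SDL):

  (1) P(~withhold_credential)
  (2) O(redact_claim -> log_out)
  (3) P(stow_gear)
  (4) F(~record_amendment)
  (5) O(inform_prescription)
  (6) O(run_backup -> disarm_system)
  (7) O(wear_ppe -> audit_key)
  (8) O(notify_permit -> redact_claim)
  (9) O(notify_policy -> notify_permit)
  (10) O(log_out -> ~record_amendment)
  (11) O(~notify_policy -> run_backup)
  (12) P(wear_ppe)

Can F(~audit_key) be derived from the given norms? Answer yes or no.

No

Premise 7 is O(wear_ppe -> audit_key), but O(wear_ppe) is not derivable from the premises (the permission P(wear_ppe) asserts only ~O(~wear_ppe), not O(wear_ppe)), so it does not yield O(audit_key).
No other premise forces O(audit_key). An ideal world satisfying every premise can still have ~audit_key true, so F(~audit_key) is not derivable.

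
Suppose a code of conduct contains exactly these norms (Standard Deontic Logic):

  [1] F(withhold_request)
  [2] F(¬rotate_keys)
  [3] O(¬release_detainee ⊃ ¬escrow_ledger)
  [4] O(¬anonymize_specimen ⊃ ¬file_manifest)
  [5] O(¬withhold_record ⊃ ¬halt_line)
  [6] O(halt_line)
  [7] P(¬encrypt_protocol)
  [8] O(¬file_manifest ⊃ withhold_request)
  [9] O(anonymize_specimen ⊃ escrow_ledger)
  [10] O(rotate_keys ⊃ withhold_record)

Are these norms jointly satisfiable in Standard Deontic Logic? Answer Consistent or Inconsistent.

Consistent

Premise 5 is O(¬withhold_record ⊃ ¬halt_line), but O(¬withhold_record) is not derivable from the premises, so it does not yield O(¬halt_line).
So O(¬halt_line) is not derivable, and the apparent clash with O(halt_line) does not arise.
A world satisfying every obligation exists (e.g. anonymize_specimen=true, encrypt_protocol=false, escrow_ledger=true, file_manifest=true, halt_line=true, release_detainee=true, rotate_keys=true, withhold_record=true, withhold_request=false); no atom is both obligatory and forbidden, so the set is consistent.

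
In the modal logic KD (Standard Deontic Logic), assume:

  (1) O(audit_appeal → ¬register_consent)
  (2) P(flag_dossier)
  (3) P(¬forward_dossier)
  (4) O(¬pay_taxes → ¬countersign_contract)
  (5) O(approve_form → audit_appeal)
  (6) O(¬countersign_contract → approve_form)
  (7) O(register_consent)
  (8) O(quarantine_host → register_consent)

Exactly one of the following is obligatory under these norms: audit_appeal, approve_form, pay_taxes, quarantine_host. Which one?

pay_taxes

From premise 7 we have O(register_consent).
Premise 1 is O(audit_appeal → ¬register_consent); contrapositively O(register_consent → ¬audit_appeal). Since O(register_consent) holds, K gives O(¬audit_appeal).
Premise 5 is O(approve_form → audit_appeal); contrapositively O(¬audit_appeal → ¬approve_form). Since O(¬audit_appeal) holds, K gives O(¬approve_form).
The contrapositive of premise 6 (O(¬countersign_contract → approve_form)) is O(¬approve_form → countersign_contract), and O(¬approve_form) is already established, so O(countersign_contract).
Premise 4 is O(¬pay_taxes → ¬countersign_contract); contrapositively O(countersign_contract → pay_taxes). Since O(countersign_contract) holds, K gives O(pay_taxes).
So O(pay_taxes) holds — pay_taxes is obligatory. None of the other listed options is made obligatory by any chain of premises.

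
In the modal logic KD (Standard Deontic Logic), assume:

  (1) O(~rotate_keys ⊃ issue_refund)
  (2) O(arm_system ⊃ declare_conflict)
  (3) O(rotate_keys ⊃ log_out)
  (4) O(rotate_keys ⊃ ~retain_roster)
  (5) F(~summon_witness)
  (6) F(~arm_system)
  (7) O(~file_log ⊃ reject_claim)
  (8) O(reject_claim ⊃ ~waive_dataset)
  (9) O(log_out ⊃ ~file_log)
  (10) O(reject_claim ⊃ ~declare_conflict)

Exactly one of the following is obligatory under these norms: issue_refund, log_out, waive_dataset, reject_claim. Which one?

issue_refund

Premise 6, F(~arm_system), is equivalent to O(arm_system).
Premise 2 is O(arm_system ⊃ declare_conflict); since O(arm_system), deontic closure gives O(declare_conflict).
The contrapositive of premise 10 (O(reject_claim ⊃ ~declare_conflict)) is O(declare_conflict ⊃ ~reject_claim), and O(declare_conflict) is already established, so O(~reject_claim).
The contrapositive of premise 7 (O(~file_log ⊃ reject_claim)) is O(~reject_claim ⊃ file_log), and O(~reject_claim) is already established, so O(file_log).
Premise 9 is O(log_out ⊃ ~file_log); contrapositively O(file_log ⊃ ~log_out). Since O(file_log) holds, K gives O(~log_out).
The contrapositive of premise 3 (O(rotate_keys ⊃ log_out)) is O(~log_out ⊃ ~rotate_keys), and O(~log_out) is already established, so O(~rotate_keys).
Applying K to premise 1 (O(~rotate_keys ⊃ issue_refund)) and O(~rotate_keys) yields O(issue_refund).
So O(issue_refund) holds — issue_refund is obligatory. None of the other listed options is made obligatory by any chain of premises.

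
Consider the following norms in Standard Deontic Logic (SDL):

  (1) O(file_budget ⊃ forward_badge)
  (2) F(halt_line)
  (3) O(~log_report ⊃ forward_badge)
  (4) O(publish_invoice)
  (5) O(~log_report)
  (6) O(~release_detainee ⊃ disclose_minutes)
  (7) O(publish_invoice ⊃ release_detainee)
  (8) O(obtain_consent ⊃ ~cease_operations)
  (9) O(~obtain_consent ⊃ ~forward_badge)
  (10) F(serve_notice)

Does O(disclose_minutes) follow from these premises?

No

Premise 6 is O(~release_detainee ⊃ disclose_minutes), but O(~release_detainee) is not derivable from the premises, so it does not yield O(disclose_minutes).
No other premise forces O(disclose_minutes). An ideal world satisfying every premise can still have disclose_minutes false, so O(disclose_minutes) is not derivable.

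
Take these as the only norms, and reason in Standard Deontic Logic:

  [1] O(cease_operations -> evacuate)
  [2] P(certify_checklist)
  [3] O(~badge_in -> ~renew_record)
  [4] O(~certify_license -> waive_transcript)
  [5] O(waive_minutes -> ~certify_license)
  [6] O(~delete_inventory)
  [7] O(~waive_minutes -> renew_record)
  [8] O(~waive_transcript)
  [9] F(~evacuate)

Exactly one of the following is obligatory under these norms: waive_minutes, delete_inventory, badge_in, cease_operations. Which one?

From premise 8 we have O(~waive_transcript).
The contrapositive of premise 4 (O(~certify_license -> waive_transcript)) is O(~waive_transcript -> certify_license), and O(~waive_transcript) is already established, so O(certify_license).
Premise 5 is O(waive_minutes -> ~certify_license); contrapositively O(certify_license -> ~waive_minutes). Since O(certify_license) holds, K gives O(~waive_minutes).
From O(~waive_minutes) and premise 7, O(~waive_minutes -> renew_record), we obtain O(renew_record).
Premise 3 is O(~badge_in -> ~renew_record); contrapositively O(renew_record -> badge_in). Since O(renew_record) holds, K gives O(badge_in).
So O(badge_in) holds — badge_in is obligatory. None of the other listed options is made obligatory by any chain of premises.

badge_in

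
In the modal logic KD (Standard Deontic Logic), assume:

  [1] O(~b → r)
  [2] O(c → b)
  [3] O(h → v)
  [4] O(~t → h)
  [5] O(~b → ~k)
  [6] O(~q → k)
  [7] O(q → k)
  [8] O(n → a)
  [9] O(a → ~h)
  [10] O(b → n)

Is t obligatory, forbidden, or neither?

Obligatory

Premises 6 and 7 cover both cases: O(~q → k) and O(q → k). Since ~q ∨ q is a tautology, O(k) follows.
The contrapositive of premise 5 (O(~b → ~k)) is O(k → b), and O(k) is already established, so O(b).
Premise 10 is O(b → n); since O(b), deontic closure gives O(n).
Premise 8 is O(n → a); since O(n), deontic closure gives O(a).
Premise 9 is O(a → ~h); since O(a), deontic closure gives O(~h).
Premise 4, O(~t → h), contraposes to O(~h → t); with O(~h) we get O(t).
Premises 1, 2, 3 do not contribute to this derivation.
Hence t is obligatory.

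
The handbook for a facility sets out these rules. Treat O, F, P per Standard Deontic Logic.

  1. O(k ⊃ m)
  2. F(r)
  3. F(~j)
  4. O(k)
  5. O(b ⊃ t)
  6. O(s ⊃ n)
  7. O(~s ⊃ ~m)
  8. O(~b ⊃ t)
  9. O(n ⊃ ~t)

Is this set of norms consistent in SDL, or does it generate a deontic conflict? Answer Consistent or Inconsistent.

By case analysis on ~b: premise 8 gives O(~b ⊃ t) and premise 5 gives O(b ⊃ t), so O(t) either way.
Premise 9 is O(n ⊃ ~t); contrapositively O(t ⊃ ~n). Since O(t) holds, K gives O(~n).
Premise 6 is O(s ⊃ n); contrapositively O(~n ⊃ ~s). Since O(~n) holds, K gives O(~s).
From O(~s) and premise 7, O(~s ⊃ ~m), we obtain O(~m).
The contrapositive of premise 1 (O(k ⊃ m)) is O(~m ⊃ ~k), and O(~m) is already established, so O(~k).
But premise 4 directly asserts O(k).
We now have both O(~k) and O(k) — k is simultaneously obligatory and forbidden, violating the D-axiom.

Inconsistent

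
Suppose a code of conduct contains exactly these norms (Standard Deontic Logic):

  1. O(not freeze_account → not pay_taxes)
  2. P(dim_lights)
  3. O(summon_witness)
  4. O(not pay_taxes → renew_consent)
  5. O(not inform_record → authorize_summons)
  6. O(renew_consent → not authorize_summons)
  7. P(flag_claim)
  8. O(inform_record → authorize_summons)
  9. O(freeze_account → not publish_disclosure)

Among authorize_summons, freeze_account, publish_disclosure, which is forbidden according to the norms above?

By case analysis on not inform_record: premise 5 gives O(not inform_record → authorize_summons) and premise 8 gives O(inform_record → authorize_summons), so O(authorize_summons) either way.
Premise 6, O(renew_consent → not authorize_summons), contraposes to O(authorize_summons → not renew_consent); with O(authorize_summons) we get O(not renew_consent).
Premise 4 is O(not pay_taxes → renew_consent); contrapositively O(not renew_consent → pay_taxes). Since O(not renew_consent) holds, K gives O(pay_taxes).
The contrapositive of premise 1 (O(not freeze_account → not pay_taxes)) is O(pay_taxes → freeze_account), and O(pay_taxes) is already established, so O(freeze_account).
Premise 9 is O(freeze_account → not publish_disclosure); since O(freeze_account), deontic closure gives O(not publish_disclosure).
So O(not publish_disclosure) holds, i.e. publish_disclosure is forbidden. None of the other listed options is forbidden under the premises.

publish_disclosure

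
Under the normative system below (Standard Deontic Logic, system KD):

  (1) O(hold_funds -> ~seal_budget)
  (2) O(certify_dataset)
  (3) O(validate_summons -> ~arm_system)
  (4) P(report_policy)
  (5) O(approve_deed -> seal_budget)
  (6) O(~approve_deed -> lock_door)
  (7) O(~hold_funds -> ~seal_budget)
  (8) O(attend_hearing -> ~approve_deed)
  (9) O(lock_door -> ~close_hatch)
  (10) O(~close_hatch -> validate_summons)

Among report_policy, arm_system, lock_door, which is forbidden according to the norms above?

arm_system

Premises 7 and 1 are O(~hold_funds -> ~seal_budget) and O(hold_funds -> ~seal_budget); every ideal world satisfies ~hold_funds or hold_funds, so in either case ~seal_budget holds — hence O(~seal_budget).
The contrapositive of premise 5 (O(approve_deed -> seal_budget)) is O(~seal_budget -> ~approve_deed), and O(~seal_budget) is already established, so O(~approve_deed).
Premise 6 is O(~approve_deed -> lock_door); since O(~approve_deed), deontic closure gives O(lock_door).
Applying K to premise 9 (O(lock_door -> ~close_hatch)) and O(lock_door) yields O(~close_hatch).
Premise 10 is O(~close_hatch -> validate_summons); since O(~close_hatch), deontic closure gives O(validate_summons).
With premise 3, O(validate_summons -> ~arm_system), the K-axiom yields O(~arm_system).
So O(~arm_system) holds, i.e. arm_system is forbidden. None of the other listed options is forbidden under the premises.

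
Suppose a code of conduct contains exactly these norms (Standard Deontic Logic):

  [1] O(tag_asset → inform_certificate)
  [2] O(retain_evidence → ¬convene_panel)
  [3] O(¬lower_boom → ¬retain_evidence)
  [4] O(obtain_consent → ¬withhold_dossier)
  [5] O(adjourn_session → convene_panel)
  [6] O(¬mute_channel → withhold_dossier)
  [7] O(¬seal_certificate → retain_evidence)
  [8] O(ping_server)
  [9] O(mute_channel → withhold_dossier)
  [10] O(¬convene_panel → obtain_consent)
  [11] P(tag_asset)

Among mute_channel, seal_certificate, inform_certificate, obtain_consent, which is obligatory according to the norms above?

seal_certificate

Premises 6 and 9 are O(¬mute_channel → withhold_dossier) and O(mute_channel → withhold_dossier); every ideal world satisfies ¬mute_channel or mute_channel, so in either case withhold_dossier holds — hence O(withhold_dossier).
The contrapositive of premise 4 (O(obtain_consent → ¬withhold_dossier)) is O(withhold_dossier → ¬obtain_consent), and O(withhold_dossier) is already established, so O(¬obtain_consent).
Premise 10, O(¬convene_panel → obtain_consent), contraposes to O(¬obtain_consent → convene_panel); with O(¬obtain_consent) we get O(convene_panel).
Premise 2 is O(retain_evidence → ¬convene_panel); contrapositively O(convene_panel → ¬retain_evidence). Since O(convene_panel) holds, K gives O(¬retain_evidence).
The contrapositive of premise 7 (O(¬seal_certificate → retain_evidence)) is O(¬retain_evidence → seal_certificate), and O(¬retain_evidence) is already established, so O(seal_certificate).
So O(seal_certificate) holds — seal_certificate is obligatory. None of the other listed options is made obligatory by any chain of premises.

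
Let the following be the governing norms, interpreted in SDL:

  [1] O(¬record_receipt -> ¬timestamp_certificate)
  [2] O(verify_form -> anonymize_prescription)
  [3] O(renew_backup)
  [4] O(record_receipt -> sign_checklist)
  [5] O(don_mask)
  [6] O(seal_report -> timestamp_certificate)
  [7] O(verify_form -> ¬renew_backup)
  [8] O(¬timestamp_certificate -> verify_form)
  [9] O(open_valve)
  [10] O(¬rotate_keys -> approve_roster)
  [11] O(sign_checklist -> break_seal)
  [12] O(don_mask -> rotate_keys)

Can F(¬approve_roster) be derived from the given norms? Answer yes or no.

No

Premise 10 is O(¬rotate_keys -> approve_roster), but O(¬rotate_keys) is not derivable from the premises, so it does not yield O(approve_roster).
No other premise forces O(approve_roster). An ideal world satisfying every premise can still have ¬approve_roster true, so F(¬approve_roster) is not derivable.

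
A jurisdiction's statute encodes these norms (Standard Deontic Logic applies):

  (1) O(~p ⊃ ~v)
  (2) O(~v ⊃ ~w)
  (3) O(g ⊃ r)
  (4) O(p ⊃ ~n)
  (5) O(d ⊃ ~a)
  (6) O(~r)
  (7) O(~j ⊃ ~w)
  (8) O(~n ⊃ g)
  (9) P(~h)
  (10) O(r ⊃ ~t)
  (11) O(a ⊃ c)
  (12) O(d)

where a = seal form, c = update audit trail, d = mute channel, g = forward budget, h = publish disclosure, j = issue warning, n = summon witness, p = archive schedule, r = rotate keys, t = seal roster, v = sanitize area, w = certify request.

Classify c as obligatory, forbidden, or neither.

Premise 11 is O(a ⊃ c), but O(a) is not derivable from the premises, so it does not yield O(c).
No premise or chain of K-axiom applications forces O(c), and none forces O(~c). So c is neither obligatory nor forbidden under these norms.

Neither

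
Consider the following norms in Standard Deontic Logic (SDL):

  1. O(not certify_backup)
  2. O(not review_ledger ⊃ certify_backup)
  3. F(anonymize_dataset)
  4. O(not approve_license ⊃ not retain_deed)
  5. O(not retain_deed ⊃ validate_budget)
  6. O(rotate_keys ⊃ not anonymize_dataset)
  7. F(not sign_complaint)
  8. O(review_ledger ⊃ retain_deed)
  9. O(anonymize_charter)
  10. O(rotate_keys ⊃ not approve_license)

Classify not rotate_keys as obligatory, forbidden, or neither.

Obligatory

Premise 1 gives O(not certify_backup).
Premise 2 is O(not review_ledger ⊃ certify_backup); contrapositively O(not certify_backup ⊃ review_ledger). Since O(not certify_backup) holds, K gives O(review_ledger).
Premise 8 is O(review_ledger ⊃ retain_deed); since O(review_ledger), deontic closure gives O(retain_deed).
Premise 4, O(not approve_license ⊃ not retain_deed), contraposes to O(retain_deed ⊃ approve_license); with O(retain_deed) we get O(approve_license).
The contrapositive of premise 10 (O(rotate_keys ⊃ not approve_license)) is O(approve_license ⊃ not rotate_keys), and O(approve_license) is already established, so O(not rotate_keys).
Premises 3, 5, 6, 7, 9 do not contribute to this derivation.
Hence not rotate_keys is obligatory.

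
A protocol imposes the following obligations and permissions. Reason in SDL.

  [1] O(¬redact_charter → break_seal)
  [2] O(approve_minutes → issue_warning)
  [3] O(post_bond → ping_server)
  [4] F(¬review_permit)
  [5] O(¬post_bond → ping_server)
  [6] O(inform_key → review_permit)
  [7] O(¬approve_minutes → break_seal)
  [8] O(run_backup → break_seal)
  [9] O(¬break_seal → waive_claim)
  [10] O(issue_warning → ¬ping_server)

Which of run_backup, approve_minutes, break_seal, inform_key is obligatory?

break_seal

By case analysis on ¬post_bond: premise 5 gives O(¬post_bond → ping_server) and premise 3 gives O(post_bond → ping_server), so O(ping_server) either way.
Premise 10, O(issue_warning → ¬ping_server), contraposes to O(ping_server → ¬issue_warning); with O(ping_server) we get O(¬issue_warning).
Premise 2, O(approve_minutes → issue_warning), contraposes to O(¬issue_warning → ¬approve_minutes); with O(¬issue_warning) we get O(¬approve_minutes).
With premise 7, O(¬approve_minutes → break_seal), the K-axiom yields O(break_seal).
So O(break_seal) holds — break_seal is obligatory. None of the other listed options is made obligatory by any chain of premises.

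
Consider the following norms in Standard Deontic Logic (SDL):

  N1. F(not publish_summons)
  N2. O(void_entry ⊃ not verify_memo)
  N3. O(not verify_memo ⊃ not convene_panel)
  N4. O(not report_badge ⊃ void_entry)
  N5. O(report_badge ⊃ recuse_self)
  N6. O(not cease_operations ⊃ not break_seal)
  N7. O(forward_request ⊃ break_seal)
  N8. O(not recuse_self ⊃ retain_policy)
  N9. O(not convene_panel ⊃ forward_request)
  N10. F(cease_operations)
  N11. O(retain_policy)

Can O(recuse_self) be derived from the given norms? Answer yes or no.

Premise 10 is F(cease_operations), i.e. O(not cease_operations).
With premise 6, O(not cease_operations ⊃ not break_seal), the K-axiom yields O(not break_seal).
The contrapositive of premise 7 (O(forward_request ⊃ break_seal)) is O(not break_seal ⊃ not forward_request), and O(not break_seal) is already established, so O(not forward_request).
Premise 9, O(not convene_panel ⊃ forward_request), contraposes to O(not forward_request ⊃ convene_panel); with O(not forward_request) we get O(convene_panel).
The contrapositive of premise 3 (O(not verify_memo ⊃ not convene_panel)) is O(convene_panel ⊃ verify_memo), and O(convene_panel) is already established, so O(verify_memo).
Premise 2, O(void_entry ⊃ not verify_memo), contraposes to O(verify_memo ⊃ not void_entry); with O(verify_memo) we get O(not void_entry).
Premise 4, O(not report_badge ⊃ void_entry), contraposes to O(not void_entry ⊃ report_badge); with O(not void_entry) we get O(report_badge).
Premise 5 is O(report_badge ⊃ recuse_self); since O(report_badge), deontic closure gives O(recuse_self).
Premises 1, 8, 11 do not contribute to this derivation.
So O(recuse_self) follows.

Yes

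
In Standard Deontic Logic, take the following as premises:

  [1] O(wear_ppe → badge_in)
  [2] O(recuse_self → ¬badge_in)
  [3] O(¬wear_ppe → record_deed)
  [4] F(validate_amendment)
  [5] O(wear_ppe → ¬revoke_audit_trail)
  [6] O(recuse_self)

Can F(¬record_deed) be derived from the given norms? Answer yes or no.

Yes

Premise 6 states O(recuse_self) outright.
From O(recuse_self) and premise 2, O(recuse_self → ¬badge_in), we obtain O(¬badge_in).
Premise 1 is O(wear_ppe → badge_in); contrapositively O(¬badge_in → ¬wear_ppe). Since O(¬badge_in) holds, K gives O(¬wear_ppe).
With premise 3, O(¬wear_ppe → record_deed), the K-axiom yields O(record_deed).
Premises 4, 5 do not contribute to this derivation.
So O(record_deed) holds, i.e. F(¬record_deed). The claim follows.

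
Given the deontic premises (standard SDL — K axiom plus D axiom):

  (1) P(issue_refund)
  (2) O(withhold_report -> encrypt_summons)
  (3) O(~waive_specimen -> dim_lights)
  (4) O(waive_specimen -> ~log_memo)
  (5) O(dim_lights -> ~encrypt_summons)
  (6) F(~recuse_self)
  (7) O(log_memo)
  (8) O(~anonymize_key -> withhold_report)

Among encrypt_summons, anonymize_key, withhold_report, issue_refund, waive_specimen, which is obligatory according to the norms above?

From premise 7 we have O(log_memo).
Premise 4 is O(waive_specimen -> ~log_memo); contrapositively O(log_memo -> ~waive_specimen). Since O(log_memo) holds, K gives O(~waive_specimen).
Applying K to premise 3 (O(~waive_specimen -> dim_lights)) and O(~waive_specimen) yields O(dim_lights).
With premise 5, O(dim_lights -> ~encrypt_summons), the K-axiom yields O(~encrypt_summons).
The contrapositive of premise 2 (O(withhold_report -> encrypt_summons)) is O(~encrypt_summons -> ~withhold_report), and O(~encrypt_summons) is already established, so O(~withhold_report).
Premise 8 is O(~anonymize_key -> withhold_report); contrapositively O(~withhold_report -> anonymize_key). Since O(~withhold_report) holds, K gives O(anonymize_key).
So O(anonymize_key) holds — anonymize_key is obligatory. None of the other listed options is made obligatory by any chain of premises.

anonymize_key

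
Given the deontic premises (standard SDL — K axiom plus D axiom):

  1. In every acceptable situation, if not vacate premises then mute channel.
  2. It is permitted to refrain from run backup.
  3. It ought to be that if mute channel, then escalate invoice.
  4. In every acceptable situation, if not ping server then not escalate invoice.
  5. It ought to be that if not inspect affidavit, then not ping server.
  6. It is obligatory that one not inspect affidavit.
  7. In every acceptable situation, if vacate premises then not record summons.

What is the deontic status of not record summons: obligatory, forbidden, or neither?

Obligatory

Premise 6 gives O(¬inspect_affidavit).
With premise 5, O(¬inspect_affidavit → ¬ping_server), the K-axiom yields O(¬ping_server).
With premise 4, O(¬ping_server → ¬escalate_invoice), the K-axiom yields O(¬escalate_invoice).
Premise 3 is O(mute_channel → escalate_invoice); contrapositively O(¬escalate_invoice → ¬mute_channel). Since O(¬escalate_invoice) holds, K gives O(¬mute_channel).
The contrapositive of premise 1 (O(¬vacate_premises → mute_channel)) is O(¬mute_channel → vacate_premises), and O(¬mute_channel) is already established, so O(vacate_premises).
Applying K to premise 7 (O(vacate_premises → ¬record_summons)) and O(vacate_premises) yields O(¬record_summons).
Premise 2 does not contribute to this derivation.
Hence ¬record_summons is obligatory.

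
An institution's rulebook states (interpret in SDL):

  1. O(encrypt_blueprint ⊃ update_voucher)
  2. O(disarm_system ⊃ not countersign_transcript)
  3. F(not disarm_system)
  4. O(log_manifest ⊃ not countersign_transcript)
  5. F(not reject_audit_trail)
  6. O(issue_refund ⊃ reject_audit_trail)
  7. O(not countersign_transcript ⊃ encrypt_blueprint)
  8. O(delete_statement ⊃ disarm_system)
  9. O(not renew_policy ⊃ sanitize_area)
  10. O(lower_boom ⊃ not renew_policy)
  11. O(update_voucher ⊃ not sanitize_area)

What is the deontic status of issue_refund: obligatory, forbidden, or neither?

Premise 6 is O(issue_refund ⊃ reject_audit_trail); even if O(reject_audit_trail) held, inferring O(issue_refund) would be affirming the consequent — invalid.
No premise or chain of K-axiom applications forces O(issue_refund), and none forces O(not issue_refund). So issue_refund is neither obligatory nor forbidden under these norms.

Neither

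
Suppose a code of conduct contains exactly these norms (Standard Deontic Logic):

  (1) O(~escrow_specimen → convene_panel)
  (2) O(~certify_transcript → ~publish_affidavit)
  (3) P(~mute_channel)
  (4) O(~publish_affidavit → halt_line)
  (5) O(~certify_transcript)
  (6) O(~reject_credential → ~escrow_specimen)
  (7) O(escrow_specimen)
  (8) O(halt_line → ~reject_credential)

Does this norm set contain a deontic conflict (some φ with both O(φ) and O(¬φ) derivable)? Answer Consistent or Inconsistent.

Inconsistent

Premise 7 gives O(escrow_specimen).
Premise 6 is O(~reject_credential → ~escrow_specimen); contrapositively O(escrow_specimen → reject_credential). Since O(escrow_specimen) holds, K gives O(reject_credential).
The contrapositive of premise 8 (O(halt_line → ~reject_credential)) is O(reject_credential → ~halt_line), and O(reject_credential) is already established, so O(~halt_line).
Premise 4, O(~publish_affidavit → halt_line), contraposes to O(~halt_line → publish_affidavit); with O(~halt_line) we get O(publish_affidavit).
Premise 2, O(~certify_transcript → ~publish_affidavit), contraposes to O(publish_affidavit → certify_transcript); with O(publish_affidavit) we get O(certify_transcript).
But premise 5 directly asserts O(~certify_transcript).
We now have both O(certify_transcript) and O(~certify_transcript) — certify_transcript is simultaneously obligatory and forbidden, violating the D-axiom.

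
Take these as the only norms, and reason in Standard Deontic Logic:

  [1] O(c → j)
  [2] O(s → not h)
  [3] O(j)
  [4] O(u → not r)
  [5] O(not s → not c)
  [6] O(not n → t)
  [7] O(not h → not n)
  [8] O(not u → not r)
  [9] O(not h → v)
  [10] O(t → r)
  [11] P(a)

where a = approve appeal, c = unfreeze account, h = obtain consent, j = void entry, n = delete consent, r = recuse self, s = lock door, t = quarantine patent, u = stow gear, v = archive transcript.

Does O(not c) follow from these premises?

Premises 8 and 4 are O(not u → not r) and O(u → not r); every ideal world satisfies not u or u, so in either case not r holds — hence O(not r).
Premise 10, O(t → r), contraposes to O(not r → not t); with O(not r) we get O(not t).
Premise 6, O(not n → t), contraposes to O(not t → n); with O(not t) we get O(n).
The contrapositive of premise 7 (O(not h → not n)) is O(n → h), and O(n) is already established, so O(h).
Premise 2 is O(s → not h); contrapositively O(h → not s). Since O(h) holds, K gives O(not s).
Applying K to premise 5 (O(not s → not c)) and O(not s) yields O(not c).
Premises 1, 3, 9, 11 do not contribute to this derivation.
So O(not c) follows.

Yes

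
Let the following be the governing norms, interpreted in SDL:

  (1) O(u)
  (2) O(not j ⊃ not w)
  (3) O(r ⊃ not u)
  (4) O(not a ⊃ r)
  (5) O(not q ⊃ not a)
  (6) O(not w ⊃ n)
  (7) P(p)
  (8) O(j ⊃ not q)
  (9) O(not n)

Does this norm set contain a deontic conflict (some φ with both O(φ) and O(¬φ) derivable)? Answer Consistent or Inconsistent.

Inconsistent

Premise 1 gives O(u).
Premise 3, O(r ⊃ not u), contraposes to O(u ⊃ not r); with O(u) we get O(not r).
The contrapositive of premise 4 (O(not a ⊃ r)) is O(not r ⊃ a), and O(not r) is already established, so O(a).
Premise 5 is O(not q ⊃ not a); contrapositively O(a ⊃ q). Since O(a) holds, K gives O(q).
The contrapositive of premise 8 (O(j ⊃ not q)) is O(q ⊃ not j), and O(q) is already established, so O(not j).
Premise 2 is O(not j ⊃ not w); since O(not j), deontic closure gives O(not w).
With premise 6, O(not w ⊃ n), the K-axiom yields O(n).
Yet premise 9 states O(not n).
We now have both O(n) and O(not n) — n is simultaneously obligatory and forbidden, violating the D-axiom.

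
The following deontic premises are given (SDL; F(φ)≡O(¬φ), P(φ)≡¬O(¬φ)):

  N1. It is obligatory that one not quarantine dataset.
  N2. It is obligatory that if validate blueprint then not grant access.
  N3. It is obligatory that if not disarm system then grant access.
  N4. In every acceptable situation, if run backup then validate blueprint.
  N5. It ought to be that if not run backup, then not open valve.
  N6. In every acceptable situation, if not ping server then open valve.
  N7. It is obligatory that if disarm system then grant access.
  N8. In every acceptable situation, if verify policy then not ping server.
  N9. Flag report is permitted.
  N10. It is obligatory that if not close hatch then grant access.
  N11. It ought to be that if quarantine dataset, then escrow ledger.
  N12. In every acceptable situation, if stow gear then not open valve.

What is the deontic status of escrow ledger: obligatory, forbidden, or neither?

Neither

Premise 11 is O(quarantine_dataset → escrow_ledger), but O(quarantine_dataset) is not derivable from the premises, so it does not yield O(escrow_ledger).
No premise or chain of K-axiom applications forces O(escrow_ledger), and none forces O(¬escrow_ledger). So escrow_ledger is neither obligatory nor forbidden under these norms.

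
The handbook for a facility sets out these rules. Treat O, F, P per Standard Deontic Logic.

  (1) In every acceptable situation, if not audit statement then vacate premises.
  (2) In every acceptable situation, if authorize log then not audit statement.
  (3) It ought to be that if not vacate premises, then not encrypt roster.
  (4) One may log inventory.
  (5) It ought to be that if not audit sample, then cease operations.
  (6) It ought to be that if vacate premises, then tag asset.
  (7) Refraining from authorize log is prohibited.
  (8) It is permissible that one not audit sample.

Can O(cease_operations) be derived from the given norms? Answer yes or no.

Premise 5 is O(¬audit_sample → cease_operations), but O(¬audit_sample) is not derivable from the premises (the permission P(¬audit_sample) asserts only ¬O(audit_sample), not O(¬audit_sample)), so it does not yield O(cease_operations).
No other premise forces O(cease_operations). An ideal world satisfying every premise can still have cease_operations false, so O(cease_operations) is not derivable.

No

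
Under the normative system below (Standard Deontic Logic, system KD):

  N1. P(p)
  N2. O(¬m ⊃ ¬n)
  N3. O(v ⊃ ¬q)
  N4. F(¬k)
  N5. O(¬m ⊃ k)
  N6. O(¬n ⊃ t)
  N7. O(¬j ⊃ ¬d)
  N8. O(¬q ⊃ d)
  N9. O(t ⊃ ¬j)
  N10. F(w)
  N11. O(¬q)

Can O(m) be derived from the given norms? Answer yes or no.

Yes

Premise 11 gives O(¬q).
Applying K to premise 8 (O(¬q ⊃ d)) and O(¬q) yields O(d).
The contrapositive of premise 7 (O(¬j ⊃ ¬d)) is O(d ⊃ j), and O(d) is already established, so O(j).
Premise 9, O(t ⊃ ¬j), contraposes to O(j ⊃ ¬t); with O(j) we get O(¬t).
Premise 6, O(¬n ⊃ t), contraposes to O(¬t ⊃ n); with O(¬t) we get O(n).
Premise 2, O(¬m ⊃ ¬n), contraposes to O(n ⊃ m); with O(n) we get O(m).
Premises 1, 3, 4, 5, 10 do not contribute to this derivation.
So O(m) follows.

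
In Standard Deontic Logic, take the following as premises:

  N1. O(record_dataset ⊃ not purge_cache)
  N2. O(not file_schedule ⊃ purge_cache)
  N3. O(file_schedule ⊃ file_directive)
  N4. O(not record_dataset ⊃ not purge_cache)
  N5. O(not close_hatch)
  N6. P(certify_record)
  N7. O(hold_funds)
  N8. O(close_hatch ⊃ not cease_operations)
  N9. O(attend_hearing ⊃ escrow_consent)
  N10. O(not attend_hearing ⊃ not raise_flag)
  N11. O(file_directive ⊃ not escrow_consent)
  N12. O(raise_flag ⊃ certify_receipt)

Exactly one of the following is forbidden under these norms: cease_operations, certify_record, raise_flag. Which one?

raise_flag

Premises 1 and 4 cover both cases: O(record_dataset ⊃ not purge_cache) and O(not record_dataset ⊃ not purge_cache). Since record_dataset ∨ not record_dataset is a tautology, O(not purge_cache) follows.
Premise 2 is O(not file_schedule ⊃ purge_cache); contrapositively O(not purge_cache ⊃ file_schedule). Since O(not purge_cache) holds, K gives O(file_schedule).
Premise 3 is O(file_schedule ⊃ file_directive); since O(file_schedule), deontic closure gives O(file_directive).
Applying K to premise 11 (O(file_directive ⊃ not escrow_consent)) and O(file_directive) yields O(not escrow_consent).
The contrapositive of premise 9 (O(attend_hearing ⊃ escrow_consent)) is O(not escrow_consent ⊃ not attend_hearing), and O(not escrow_consent) is already established, so O(not attend_hearing).
With premise 10, O(not attend_hearing ⊃ not raise_flag), the K-axiom yields O(not raise_flag).
So O(not raise_flag) holds, i.e. raise_flag is forbidden. None of the other listed options is forbidden under the premises.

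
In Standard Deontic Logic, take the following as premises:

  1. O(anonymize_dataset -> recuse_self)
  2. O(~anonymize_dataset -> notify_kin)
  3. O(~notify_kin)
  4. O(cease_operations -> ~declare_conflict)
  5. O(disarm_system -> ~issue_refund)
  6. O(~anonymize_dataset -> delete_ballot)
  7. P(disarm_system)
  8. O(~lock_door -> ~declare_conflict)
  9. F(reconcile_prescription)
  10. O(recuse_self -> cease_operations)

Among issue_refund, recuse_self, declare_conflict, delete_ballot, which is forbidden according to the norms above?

Premise 3 gives O(~notify_kin).
The contrapositive of premise 2 (O(~anonymize_dataset -> notify_kin)) is O(~notify_kin -> anonymize_dataset), and O(~notify_kin) is already established, so O(anonymize_dataset).
Applying K to premise 1 (O(anonymize_dataset -> recuse_self)) and O(anonymize_dataset) yields O(recuse_self).
Premise 10 is O(recuse_self -> cease_operations); since O(recuse_self), deontic closure gives O(cease_operations).
With premise 4, O(cease_operations -> ~declare_conflict), the K-axiom yields O(~declare_conflict).
So O(~declare_conflict) holds, i.e. declare_conflict is forbidden. None of the other listed options is forbidden under the premises.

declare_conflict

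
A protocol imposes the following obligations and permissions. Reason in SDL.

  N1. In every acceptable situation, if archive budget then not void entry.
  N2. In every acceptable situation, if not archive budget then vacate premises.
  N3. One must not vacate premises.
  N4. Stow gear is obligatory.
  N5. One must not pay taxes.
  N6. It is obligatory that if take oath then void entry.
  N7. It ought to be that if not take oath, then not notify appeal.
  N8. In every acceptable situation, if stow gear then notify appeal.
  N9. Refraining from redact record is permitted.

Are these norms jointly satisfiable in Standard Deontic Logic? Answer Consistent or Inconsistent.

Premise 4 gives O(stow_gear).
Premise 8 is O(stow_gear → notify_appeal); since O(stow_gear), deontic closure gives O(notify_appeal).
Premise 7, O(¬take_oath → ¬notify_appeal), contraposes to O(notify_appeal → take_oath); with O(notify_appeal) we get O(take_oath).
With premise 6, O(take_oath → void_entry), the K-axiom yields O(void_entry).
Premise 1 is O(archive_budget → ¬void_entry); contrapositively O(void_entry → ¬archive_budget). Since O(void_entry) holds, K gives O(¬archive_budget).
From O(¬archive_budget) and premise 2, O(¬archive_budget → vacate_premises), we obtain O(vacate_premises).
However, F(vacate_premises) at premise 3 amounts to O(¬vacate_premises).
We now have both O(vacate_premises) and O(¬vacate_premises) — vacate_premises is simultaneously obligatory and forbidden, violating the D-axiom.

Inconsistent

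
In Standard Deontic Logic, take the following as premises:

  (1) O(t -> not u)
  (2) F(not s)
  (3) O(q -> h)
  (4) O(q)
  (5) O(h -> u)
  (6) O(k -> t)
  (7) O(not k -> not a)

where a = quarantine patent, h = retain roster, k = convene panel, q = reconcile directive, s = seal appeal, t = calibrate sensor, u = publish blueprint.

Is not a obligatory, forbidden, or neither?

Obligatory

From premise 4 we have O(q).
With premise 3, O(q -> h), the K-axiom yields O(h).
With premise 5, O(h -> u), the K-axiom yields O(u).
The contrapositive of premise 1 (O(t -> not u)) is O(u -> not t), and O(u) is already established, so O(not t).
The contrapositive of premise 6 (O(k -> t)) is O(not t -> not k), and O(not t) is already established, so O(not k).
Premise 7 is O(not k -> not a); since O(not k), deontic closure gives O(not a).
Premise 2 does not contribute to this derivation.
Hence not a is obligatory.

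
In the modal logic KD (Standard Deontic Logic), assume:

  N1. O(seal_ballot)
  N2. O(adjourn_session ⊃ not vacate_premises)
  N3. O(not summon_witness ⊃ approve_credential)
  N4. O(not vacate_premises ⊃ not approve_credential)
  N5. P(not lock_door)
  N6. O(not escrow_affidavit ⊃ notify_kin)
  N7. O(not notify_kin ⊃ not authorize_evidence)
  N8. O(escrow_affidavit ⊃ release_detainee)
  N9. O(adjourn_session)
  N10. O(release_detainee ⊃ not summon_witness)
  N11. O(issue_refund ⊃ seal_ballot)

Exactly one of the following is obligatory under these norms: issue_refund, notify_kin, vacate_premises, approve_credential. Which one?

Premise 9 states O(adjourn_session) outright.
Applying K to premise 2 (O(adjourn_session ⊃ not vacate_premises)) and O(adjourn_session) yields O(not vacate_premises).
Premise 4 is O(not vacate_premises ⊃ not approve_credential); since O(not vacate_premises), deontic closure gives O(not approve_credential).
Premise 3 is O(not summon_witness ⊃ approve_credential); contrapositively O(not approve_credential ⊃ summon_witness). Since O(not approve_credential) holds, K gives O(summon_witness).
The contrapositive of premise 10 (O(release_detainee ⊃ not summon_witness)) is O(summon_witness ⊃ not release_detainee), and O(summon_witness) is already established, so O(not release_detainee).
Premise 8 is O(escrow_affidavit ⊃ release_detainee); contrapositively O(not release_detainee ⊃ not escrow_affidavit). Since O(not release_detainee) holds, K gives O(not escrow_affidavit).
Applying K to premise 6 (O(not escrow_affidavit ⊃ notify_kin)) and O(not escrow_affidavit) yields O(notify_kin).
So O(notify_kin) holds — notify_kin is obligatory. None of the other listed options is made obligatory by any chain of premises.

notify_kin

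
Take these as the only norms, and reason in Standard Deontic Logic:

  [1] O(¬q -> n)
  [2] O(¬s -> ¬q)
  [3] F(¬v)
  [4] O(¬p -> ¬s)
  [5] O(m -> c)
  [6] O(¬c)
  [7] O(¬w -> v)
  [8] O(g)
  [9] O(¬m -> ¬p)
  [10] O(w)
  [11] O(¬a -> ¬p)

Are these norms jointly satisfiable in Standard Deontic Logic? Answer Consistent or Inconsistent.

Consistent

Premise 7 is O(¬w -> v); even if O(v) held, inferring O(¬w) would be affirming the consequent — invalid.
So O(¬w) is not derivable, and the apparent clash with O(w) does not arise.
A world satisfying every obligation exists (e.g. a=false, c=false, g=true, m=false, n=true, p=false, q=false, s=false, v=true, w=true); no atom is both obligatory and forbidden, so the set is consistent.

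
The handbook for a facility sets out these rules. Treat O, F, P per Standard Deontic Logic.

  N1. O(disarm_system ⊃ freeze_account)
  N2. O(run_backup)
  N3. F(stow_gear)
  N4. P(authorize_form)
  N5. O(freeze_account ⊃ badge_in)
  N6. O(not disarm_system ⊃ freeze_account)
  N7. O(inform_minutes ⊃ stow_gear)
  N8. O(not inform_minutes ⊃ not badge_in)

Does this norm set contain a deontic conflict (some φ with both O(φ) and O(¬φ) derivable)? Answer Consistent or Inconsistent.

Inconsistent

By case analysis on disarm_system: premise 1 gives O(disarm_system ⊃ freeze_account) and premise 6 gives O(not disarm_system ⊃ freeze_account), so O(freeze_account) either way.
From O(freeze_account) and premise 5, O(freeze_account ⊃ badge_in), we obtain O(badge_in).
Premise 8, O(not inform_minutes ⊃ not badge_in), contraposes to O(badge_in ⊃ inform_minutes); with O(badge_in) we get O(inform_minutes).
Applying K to premise 7 (O(inform_minutes ⊃ stow_gear)) and O(inform_minutes) yields O(stow_gear).
Yet premise 3 is F(stow_gear), i.e. O(not stow_gear).
We now have both O(stow_gear) and O(not stow_gear) — stow_gear is simultaneously obligatory and forbidden, violating the D-axiom.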